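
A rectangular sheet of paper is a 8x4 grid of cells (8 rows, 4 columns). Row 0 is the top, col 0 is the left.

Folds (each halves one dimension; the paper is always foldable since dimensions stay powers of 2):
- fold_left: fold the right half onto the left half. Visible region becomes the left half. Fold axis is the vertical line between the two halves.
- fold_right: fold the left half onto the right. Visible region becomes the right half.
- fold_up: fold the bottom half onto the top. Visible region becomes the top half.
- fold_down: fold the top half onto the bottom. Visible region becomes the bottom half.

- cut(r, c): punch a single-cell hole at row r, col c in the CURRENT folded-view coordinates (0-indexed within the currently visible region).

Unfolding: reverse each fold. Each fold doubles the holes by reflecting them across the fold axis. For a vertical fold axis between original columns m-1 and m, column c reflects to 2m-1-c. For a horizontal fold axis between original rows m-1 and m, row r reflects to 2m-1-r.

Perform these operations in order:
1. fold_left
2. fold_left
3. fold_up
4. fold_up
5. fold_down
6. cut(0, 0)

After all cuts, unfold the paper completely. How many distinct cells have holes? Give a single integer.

Op 1 fold_left: fold axis v@2; visible region now rows[0,8) x cols[0,2) = 8x2
Op 2 fold_left: fold axis v@1; visible region now rows[0,8) x cols[0,1) = 8x1
Op 3 fold_up: fold axis h@4; visible region now rows[0,4) x cols[0,1) = 4x1
Op 4 fold_up: fold axis h@2; visible region now rows[0,2) x cols[0,1) = 2x1
Op 5 fold_down: fold axis h@1; visible region now rows[1,2) x cols[0,1) = 1x1
Op 6 cut(0, 0): punch at orig (1,0); cuts so far [(1, 0)]; region rows[1,2) x cols[0,1) = 1x1
Unfold 1 (reflect across h@1): 2 holes -> [(0, 0), (1, 0)]
Unfold 2 (reflect across h@2): 4 holes -> [(0, 0), (1, 0), (2, 0), (3, 0)]
Unfold 3 (reflect across h@4): 8 holes -> [(0, 0), (1, 0), (2, 0), (3, 0), (4, 0), (5, 0), (6, 0), (7, 0)]
Unfold 4 (reflect across v@1): 16 holes -> [(0, 0), (0, 1), (1, 0), (1, 1), (2, 0), (2, 1), (3, 0), (3, 1), (4, 0), (4, 1), (5, 0), (5, 1), (6, 0), (6, 1), (7, 0), (7, 1)]
Unfold 5 (reflect across v@2): 32 holes -> [(0, 0), (0, 1), (0, 2), (0, 3), (1, 0), (1, 1), (1, 2), (1, 3), (2, 0), (2, 1), (2, 2), (2, 3), (3, 0), (3, 1), (3, 2), (3, 3), (4, 0), (4, 1), (4, 2), (4, 3), (5, 0), (5, 1), (5, 2), (5, 3), (6, 0), (6, 1), (6, 2), (6, 3), (7, 0), (7, 1), (7, 2), (7, 3)]

Answer: 32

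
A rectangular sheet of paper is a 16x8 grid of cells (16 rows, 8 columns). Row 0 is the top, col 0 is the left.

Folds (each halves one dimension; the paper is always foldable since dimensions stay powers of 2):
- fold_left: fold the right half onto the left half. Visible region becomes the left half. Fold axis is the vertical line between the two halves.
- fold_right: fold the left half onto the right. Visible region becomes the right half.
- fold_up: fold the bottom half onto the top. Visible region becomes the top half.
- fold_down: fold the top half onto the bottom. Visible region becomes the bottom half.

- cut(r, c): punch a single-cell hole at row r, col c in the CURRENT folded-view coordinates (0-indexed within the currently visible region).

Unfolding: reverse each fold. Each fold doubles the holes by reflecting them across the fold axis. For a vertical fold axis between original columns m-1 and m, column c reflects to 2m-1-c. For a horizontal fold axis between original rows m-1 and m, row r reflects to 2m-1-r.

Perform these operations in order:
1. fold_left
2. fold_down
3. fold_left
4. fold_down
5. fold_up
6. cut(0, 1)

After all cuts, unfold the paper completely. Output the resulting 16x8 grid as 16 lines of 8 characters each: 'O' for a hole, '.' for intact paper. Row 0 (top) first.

Answer: .OO..OO.
........
........
.OO..OO.
.OO..OO.
........
........
.OO..OO.
.OO..OO.
........
........
.OO..OO.
.OO..OO.
........
........
.OO..OO.

Derivation:
Op 1 fold_left: fold axis v@4; visible region now rows[0,16) x cols[0,4) = 16x4
Op 2 fold_down: fold axis h@8; visible region now rows[8,16) x cols[0,4) = 8x4
Op 3 fold_left: fold axis v@2; visible region now rows[8,16) x cols[0,2) = 8x2
Op 4 fold_down: fold axis h@12; visible region now rows[12,16) x cols[0,2) = 4x2
Op 5 fold_up: fold axis h@14; visible region now rows[12,14) x cols[0,2) = 2x2
Op 6 cut(0, 1): punch at orig (12,1); cuts so far [(12, 1)]; region rows[12,14) x cols[0,2) = 2x2
Unfold 1 (reflect across h@14): 2 holes -> [(12, 1), (15, 1)]
Unfold 2 (reflect across h@12): 4 holes -> [(8, 1), (11, 1), (12, 1), (15, 1)]
Unfold 3 (reflect across v@2): 8 holes -> [(8, 1), (8, 2), (11, 1), (11, 2), (12, 1), (12, 2), (15, 1), (15, 2)]
Unfold 4 (reflect across h@8): 16 holes -> [(0, 1), (0, 2), (3, 1), (3, 2), (4, 1), (4, 2), (7, 1), (7, 2), (8, 1), (8, 2), (11, 1), (11, 2), (12, 1), (12, 2), (15, 1), (15, 2)]
Unfold 5 (reflect across v@4): 32 holes -> [(0, 1), (0, 2), (0, 5), (0, 6), (3, 1), (3, 2), (3, 5), (3, 6), (4, 1), (4, 2), (4, 5), (4, 6), (7, 1), (7, 2), (7, 5), (7, 6), (8, 1), (8, 2), (8, 5), (8, 6), (11, 1), (11, 2), (11, 5), (11, 6), (12, 1), (12, 2), (12, 5), (12, 6), (15, 1), (15, 2), (15, 5), (15, 6)]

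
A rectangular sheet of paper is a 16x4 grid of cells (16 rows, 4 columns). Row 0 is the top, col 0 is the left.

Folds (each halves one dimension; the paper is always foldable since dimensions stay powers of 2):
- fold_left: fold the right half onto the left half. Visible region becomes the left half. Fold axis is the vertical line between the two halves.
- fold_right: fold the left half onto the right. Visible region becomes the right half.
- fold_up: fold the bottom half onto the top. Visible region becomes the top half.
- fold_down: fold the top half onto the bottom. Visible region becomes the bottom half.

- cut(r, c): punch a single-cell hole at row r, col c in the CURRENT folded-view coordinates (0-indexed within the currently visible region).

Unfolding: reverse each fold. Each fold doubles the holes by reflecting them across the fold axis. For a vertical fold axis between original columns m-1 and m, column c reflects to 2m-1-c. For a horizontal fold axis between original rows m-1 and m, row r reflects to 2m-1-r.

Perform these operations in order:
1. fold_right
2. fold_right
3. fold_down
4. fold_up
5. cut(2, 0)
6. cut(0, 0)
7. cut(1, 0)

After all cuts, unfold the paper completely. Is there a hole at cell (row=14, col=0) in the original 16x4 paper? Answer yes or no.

Answer: yes

Derivation:
Op 1 fold_right: fold axis v@2; visible region now rows[0,16) x cols[2,4) = 16x2
Op 2 fold_right: fold axis v@3; visible region now rows[0,16) x cols[3,4) = 16x1
Op 3 fold_down: fold axis h@8; visible region now rows[8,16) x cols[3,4) = 8x1
Op 4 fold_up: fold axis h@12; visible region now rows[8,12) x cols[3,4) = 4x1
Op 5 cut(2, 0): punch at orig (10,3); cuts so far [(10, 3)]; region rows[8,12) x cols[3,4) = 4x1
Op 6 cut(0, 0): punch at orig (8,3); cuts so far [(8, 3), (10, 3)]; region rows[8,12) x cols[3,4) = 4x1
Op 7 cut(1, 0): punch at orig (9,3); cuts so far [(8, 3), (9, 3), (10, 3)]; region rows[8,12) x cols[3,4) = 4x1
Unfold 1 (reflect across h@12): 6 holes -> [(8, 3), (9, 3), (10, 3), (13, 3), (14, 3), (15, 3)]
Unfold 2 (reflect across h@8): 12 holes -> [(0, 3), (1, 3), (2, 3), (5, 3), (6, 3), (7, 3), (8, 3), (9, 3), (10, 3), (13, 3), (14, 3), (15, 3)]
Unfold 3 (reflect across v@3): 24 holes -> [(0, 2), (0, 3), (1, 2), (1, 3), (2, 2), (2, 3), (5, 2), (5, 3), (6, 2), (6, 3), (7, 2), (7, 3), (8, 2), (8, 3), (9, 2), (9, 3), (10, 2), (10, 3), (13, 2), (13, 3), (14, 2), (14, 3), (15, 2), (15, 3)]
Unfold 4 (reflect across v@2): 48 holes -> [(0, 0), (0, 1), (0, 2), (0, 3), (1, 0), (1, 1), (1, 2), (1, 3), (2, 0), (2, 1), (2, 2), (2, 3), (5, 0), (5, 1), (5, 2), (5, 3), (6, 0), (6, 1), (6, 2), (6, 3), (7, 0), (7, 1), (7, 2), (7, 3), (8, 0), (8, 1), (8, 2), (8, 3), (9, 0), (9, 1), (9, 2), (9, 3), (10, 0), (10, 1), (10, 2), (10, 3), (13, 0), (13, 1), (13, 2), (13, 3), (14, 0), (14, 1), (14, 2), (14, 3), (15, 0), (15, 1), (15, 2), (15, 3)]
Holes: [(0, 0), (0, 1), (0, 2), (0, 3), (1, 0), (1, 1), (1, 2), (1, 3), (2, 0), (2, 1), (2, 2), (2, 3), (5, 0), (5, 1), (5, 2), (5, 3), (6, 0), (6, 1), (6, 2), (6, 3), (7, 0), (7, 1), (7, 2), (7, 3), (8, 0), (8, 1), (8, 2), (8, 3), (9, 0), (9, 1), (9, 2), (9, 3), (10, 0), (10, 1), (10, 2), (10, 3), (13, 0), (13, 1), (13, 2), (13, 3), (14, 0), (14, 1), (14, 2), (14, 3), (15, 0), (15, 1), (15, 2), (15, 3)]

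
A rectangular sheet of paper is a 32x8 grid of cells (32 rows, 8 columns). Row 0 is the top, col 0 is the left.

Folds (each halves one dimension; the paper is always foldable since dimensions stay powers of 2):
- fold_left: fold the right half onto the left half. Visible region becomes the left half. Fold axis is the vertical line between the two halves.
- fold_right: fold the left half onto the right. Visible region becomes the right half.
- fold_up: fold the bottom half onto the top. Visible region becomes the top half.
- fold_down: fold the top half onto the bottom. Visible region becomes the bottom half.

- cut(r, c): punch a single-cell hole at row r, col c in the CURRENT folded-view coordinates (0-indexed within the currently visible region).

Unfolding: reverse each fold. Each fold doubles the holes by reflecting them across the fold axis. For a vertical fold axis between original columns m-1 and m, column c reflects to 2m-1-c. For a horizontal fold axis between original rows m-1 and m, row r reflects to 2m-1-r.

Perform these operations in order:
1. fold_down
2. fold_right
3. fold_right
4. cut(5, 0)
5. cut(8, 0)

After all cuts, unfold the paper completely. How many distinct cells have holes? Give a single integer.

Answer: 16

Derivation:
Op 1 fold_down: fold axis h@16; visible region now rows[16,32) x cols[0,8) = 16x8
Op 2 fold_right: fold axis v@4; visible region now rows[16,32) x cols[4,8) = 16x4
Op 3 fold_right: fold axis v@6; visible region now rows[16,32) x cols[6,8) = 16x2
Op 4 cut(5, 0): punch at orig (21,6); cuts so far [(21, 6)]; region rows[16,32) x cols[6,8) = 16x2
Op 5 cut(8, 0): punch at orig (24,6); cuts so far [(21, 6), (24, 6)]; region rows[16,32) x cols[6,8) = 16x2
Unfold 1 (reflect across v@6): 4 holes -> [(21, 5), (21, 6), (24, 5), (24, 6)]
Unfold 2 (reflect across v@4): 8 holes -> [(21, 1), (21, 2), (21, 5), (21, 6), (24, 1), (24, 2), (24, 5), (24, 6)]
Unfold 3 (reflect across h@16): 16 holes -> [(7, 1), (7, 2), (7, 5), (7, 6), (10, 1), (10, 2), (10, 5), (10, 6), (21, 1), (21, 2), (21, 5), (21, 6), (24, 1), (24, 2), (24, 5), (24, 6)]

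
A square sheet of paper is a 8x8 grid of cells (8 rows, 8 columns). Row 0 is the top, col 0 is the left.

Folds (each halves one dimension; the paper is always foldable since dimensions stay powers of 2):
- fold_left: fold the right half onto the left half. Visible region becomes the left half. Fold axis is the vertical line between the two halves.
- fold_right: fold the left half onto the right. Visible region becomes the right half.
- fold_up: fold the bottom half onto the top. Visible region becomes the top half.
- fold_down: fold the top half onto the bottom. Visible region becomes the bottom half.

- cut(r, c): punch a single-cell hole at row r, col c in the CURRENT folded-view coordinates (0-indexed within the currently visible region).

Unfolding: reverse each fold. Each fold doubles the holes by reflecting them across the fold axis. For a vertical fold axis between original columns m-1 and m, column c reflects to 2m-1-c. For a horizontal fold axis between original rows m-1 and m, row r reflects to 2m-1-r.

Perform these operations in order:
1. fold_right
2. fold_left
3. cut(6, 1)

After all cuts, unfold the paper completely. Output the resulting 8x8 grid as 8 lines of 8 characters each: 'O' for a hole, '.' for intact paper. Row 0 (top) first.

Answer: ........
........
........
........
........
........
.OO..OO.
........

Derivation:
Op 1 fold_right: fold axis v@4; visible region now rows[0,8) x cols[4,8) = 8x4
Op 2 fold_left: fold axis v@6; visible region now rows[0,8) x cols[4,6) = 8x2
Op 3 cut(6, 1): punch at orig (6,5); cuts so far [(6, 5)]; region rows[0,8) x cols[4,6) = 8x2
Unfold 1 (reflect across v@6): 2 holes -> [(6, 5), (6, 6)]
Unfold 2 (reflect across v@4): 4 holes -> [(6, 1), (6, 2), (6, 5), (6, 6)]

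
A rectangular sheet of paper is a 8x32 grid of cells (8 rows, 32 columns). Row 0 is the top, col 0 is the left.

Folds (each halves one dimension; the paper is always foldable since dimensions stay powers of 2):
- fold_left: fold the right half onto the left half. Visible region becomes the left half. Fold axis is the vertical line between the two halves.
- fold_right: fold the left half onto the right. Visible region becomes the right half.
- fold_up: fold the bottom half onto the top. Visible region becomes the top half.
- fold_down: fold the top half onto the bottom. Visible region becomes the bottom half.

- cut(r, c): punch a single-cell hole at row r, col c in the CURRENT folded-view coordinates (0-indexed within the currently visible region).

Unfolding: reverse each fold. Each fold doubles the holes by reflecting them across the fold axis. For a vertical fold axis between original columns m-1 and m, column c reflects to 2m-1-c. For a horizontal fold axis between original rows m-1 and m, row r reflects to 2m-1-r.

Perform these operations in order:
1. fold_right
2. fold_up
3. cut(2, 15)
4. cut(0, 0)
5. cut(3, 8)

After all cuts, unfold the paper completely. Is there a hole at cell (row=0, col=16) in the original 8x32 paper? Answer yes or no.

Op 1 fold_right: fold axis v@16; visible region now rows[0,8) x cols[16,32) = 8x16
Op 2 fold_up: fold axis h@4; visible region now rows[0,4) x cols[16,32) = 4x16
Op 3 cut(2, 15): punch at orig (2,31); cuts so far [(2, 31)]; region rows[0,4) x cols[16,32) = 4x16
Op 4 cut(0, 0): punch at orig (0,16); cuts so far [(0, 16), (2, 31)]; region rows[0,4) x cols[16,32) = 4x16
Op 5 cut(3, 8): punch at orig (3,24); cuts so far [(0, 16), (2, 31), (3, 24)]; region rows[0,4) x cols[16,32) = 4x16
Unfold 1 (reflect across h@4): 6 holes -> [(0, 16), (2, 31), (3, 24), (4, 24), (5, 31), (7, 16)]
Unfold 2 (reflect across v@16): 12 holes -> [(0, 15), (0, 16), (2, 0), (2, 31), (3, 7), (3, 24), (4, 7), (4, 24), (5, 0), (5, 31), (7, 15), (7, 16)]
Holes: [(0, 15), (0, 16), (2, 0), (2, 31), (3, 7), (3, 24), (4, 7), (4, 24), (5, 0), (5, 31), (7, 15), (7, 16)]

Answer: yes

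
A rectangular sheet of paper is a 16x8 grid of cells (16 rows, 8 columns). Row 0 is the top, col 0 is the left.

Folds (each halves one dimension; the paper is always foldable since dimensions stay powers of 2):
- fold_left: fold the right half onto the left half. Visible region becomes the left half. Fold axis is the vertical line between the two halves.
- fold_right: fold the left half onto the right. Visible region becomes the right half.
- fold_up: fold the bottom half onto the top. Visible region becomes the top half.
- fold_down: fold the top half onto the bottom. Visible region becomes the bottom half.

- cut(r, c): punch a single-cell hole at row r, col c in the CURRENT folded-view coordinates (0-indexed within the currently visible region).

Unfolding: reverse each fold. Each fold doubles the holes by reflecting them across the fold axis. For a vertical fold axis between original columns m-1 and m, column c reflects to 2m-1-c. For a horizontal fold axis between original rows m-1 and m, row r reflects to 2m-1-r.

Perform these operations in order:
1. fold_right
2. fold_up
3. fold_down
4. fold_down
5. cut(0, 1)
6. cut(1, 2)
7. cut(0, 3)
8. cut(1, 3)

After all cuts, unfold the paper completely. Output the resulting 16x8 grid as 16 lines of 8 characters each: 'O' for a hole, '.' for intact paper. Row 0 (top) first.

Answer: OO....OO
O.O..O.O
O.O..O.O
OO....OO
OO....OO
O.O..O.O
O.O..O.O
OO....OO
OO....OO
O.O..O.O
O.O..O.O
OO....OO
OO....OO
O.O..O.O
O.O..O.O
OO....OO

Derivation:
Op 1 fold_right: fold axis v@4; visible region now rows[0,16) x cols[4,8) = 16x4
Op 2 fold_up: fold axis h@8; visible region now rows[0,8) x cols[4,8) = 8x4
Op 3 fold_down: fold axis h@4; visible region now rows[4,8) x cols[4,8) = 4x4
Op 4 fold_down: fold axis h@6; visible region now rows[6,8) x cols[4,8) = 2x4
Op 5 cut(0, 1): punch at orig (6,5); cuts so far [(6, 5)]; region rows[6,8) x cols[4,8) = 2x4
Op 6 cut(1, 2): punch at orig (7,6); cuts so far [(6, 5), (7, 6)]; region rows[6,8) x cols[4,8) = 2x4
Op 7 cut(0, 3): punch at orig (6,7); cuts so far [(6, 5), (6, 7), (7, 6)]; region rows[6,8) x cols[4,8) = 2x4
Op 8 cut(1, 3): punch at orig (7,7); cuts so far [(6, 5), (6, 7), (7, 6), (7, 7)]; region rows[6,8) x cols[4,8) = 2x4
Unfold 1 (reflect across h@6): 8 holes -> [(4, 6), (4, 7), (5, 5), (5, 7), (6, 5), (6, 7), (7, 6), (7, 7)]
Unfold 2 (reflect across h@4): 16 holes -> [(0, 6), (0, 7), (1, 5), (1, 7), (2, 5), (2, 7), (3, 6), (3, 7), (4, 6), (4, 7), (5, 5), (5, 7), (6, 5), (6, 7), (7, 6), (7, 7)]
Unfold 3 (reflect across h@8): 32 holes -> [(0, 6), (0, 7), (1, 5), (1, 7), (2, 5), (2, 7), (3, 6), (3, 7), (4, 6), (4, 7), (5, 5), (5, 7), (6, 5), (6, 7), (7, 6), (7, 7), (8, 6), (8, 7), (9, 5), (9, 7), (10, 5), (10, 7), (11, 6), (11, 7), (12, 6), (12, 7), (13, 5), (13, 7), (14, 5), (14, 7), (15, 6), (15, 7)]
Unfold 4 (reflect across v@4): 64 holes -> [(0, 0), (0, 1), (0, 6), (0, 7), (1, 0), (1, 2), (1, 5), (1, 7), (2, 0), (2, 2), (2, 5), (2, 7), (3, 0), (3, 1), (3, 6), (3, 7), (4, 0), (4, 1), (4, 6), (4, 7), (5, 0), (5, 2), (5, 5), (5, 7), (6, 0), (6, 2), (6, 5), (6, 7), (7, 0), (7, 1), (7, 6), (7, 7), (8, 0), (8, 1), (8, 6), (8, 7), (9, 0), (9, 2), (9, 5), (9, 7), (10, 0), (10, 2), (10, 5), (10, 7), (11, 0), (11, 1), (11, 6), (11, 7), (12, 0), (12, 1), (12, 6), (12, 7), (13, 0), (13, 2), (13, 5), (13, 7), (14, 0), (14, 2), (14, 5), (14, 7), (15, 0), (15, 1), (15, 6), (15, 7)]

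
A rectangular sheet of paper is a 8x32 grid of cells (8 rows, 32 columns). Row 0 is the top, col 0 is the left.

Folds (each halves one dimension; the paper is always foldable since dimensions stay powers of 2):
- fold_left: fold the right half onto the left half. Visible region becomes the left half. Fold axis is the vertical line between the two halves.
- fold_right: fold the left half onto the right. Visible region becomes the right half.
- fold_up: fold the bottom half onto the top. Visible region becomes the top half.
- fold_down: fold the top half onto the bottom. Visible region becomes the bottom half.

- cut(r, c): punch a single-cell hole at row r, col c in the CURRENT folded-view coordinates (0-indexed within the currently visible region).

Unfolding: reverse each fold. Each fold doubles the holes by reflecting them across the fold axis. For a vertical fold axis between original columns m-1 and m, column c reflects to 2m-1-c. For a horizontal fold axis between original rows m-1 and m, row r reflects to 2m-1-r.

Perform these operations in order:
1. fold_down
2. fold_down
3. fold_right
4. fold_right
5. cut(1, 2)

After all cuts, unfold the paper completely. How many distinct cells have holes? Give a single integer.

Op 1 fold_down: fold axis h@4; visible region now rows[4,8) x cols[0,32) = 4x32
Op 2 fold_down: fold axis h@6; visible region now rows[6,8) x cols[0,32) = 2x32
Op 3 fold_right: fold axis v@16; visible region now rows[6,8) x cols[16,32) = 2x16
Op 4 fold_right: fold axis v@24; visible region now rows[6,8) x cols[24,32) = 2x8
Op 5 cut(1, 2): punch at orig (7,26); cuts so far [(7, 26)]; region rows[6,8) x cols[24,32) = 2x8
Unfold 1 (reflect across v@24): 2 holes -> [(7, 21), (7, 26)]
Unfold 2 (reflect across v@16): 4 holes -> [(7, 5), (7, 10), (7, 21), (7, 26)]
Unfold 3 (reflect across h@6): 8 holes -> [(4, 5), (4, 10), (4, 21), (4, 26), (7, 5), (7, 10), (7, 21), (7, 26)]
Unfold 4 (reflect across h@4): 16 holes -> [(0, 5), (0, 10), (0, 21), (0, 26), (3, 5), (3, 10), (3, 21), (3, 26), (4, 5), (4, 10), (4, 21), (4, 26), (7, 5), (7, 10), (7, 21), (7, 26)]

Answer: 16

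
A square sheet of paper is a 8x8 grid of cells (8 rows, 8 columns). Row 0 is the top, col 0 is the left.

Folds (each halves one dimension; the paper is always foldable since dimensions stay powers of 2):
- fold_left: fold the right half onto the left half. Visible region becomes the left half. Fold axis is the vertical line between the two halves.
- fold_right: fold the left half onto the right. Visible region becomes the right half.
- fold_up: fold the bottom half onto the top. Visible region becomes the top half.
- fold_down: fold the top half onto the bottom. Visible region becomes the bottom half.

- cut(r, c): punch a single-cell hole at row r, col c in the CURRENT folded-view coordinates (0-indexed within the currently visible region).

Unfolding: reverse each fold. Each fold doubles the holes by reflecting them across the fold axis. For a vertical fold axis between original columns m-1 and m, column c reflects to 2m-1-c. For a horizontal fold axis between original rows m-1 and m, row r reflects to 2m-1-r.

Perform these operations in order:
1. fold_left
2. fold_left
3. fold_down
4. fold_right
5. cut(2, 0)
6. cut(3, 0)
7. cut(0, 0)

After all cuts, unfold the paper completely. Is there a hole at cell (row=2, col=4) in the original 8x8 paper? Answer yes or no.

Answer: no

Derivation:
Op 1 fold_left: fold axis v@4; visible region now rows[0,8) x cols[0,4) = 8x4
Op 2 fold_left: fold axis v@2; visible region now rows[0,8) x cols[0,2) = 8x2
Op 3 fold_down: fold axis h@4; visible region now rows[4,8) x cols[0,2) = 4x2
Op 4 fold_right: fold axis v@1; visible region now rows[4,8) x cols[1,2) = 4x1
Op 5 cut(2, 0): punch at orig (6,1); cuts so far [(6, 1)]; region rows[4,8) x cols[1,2) = 4x1
Op 6 cut(3, 0): punch at orig (7,1); cuts so far [(6, 1), (7, 1)]; region rows[4,8) x cols[1,2) = 4x1
Op 7 cut(0, 0): punch at orig (4,1); cuts so far [(4, 1), (6, 1), (7, 1)]; region rows[4,8) x cols[1,2) = 4x1
Unfold 1 (reflect across v@1): 6 holes -> [(4, 0), (4, 1), (6, 0), (6, 1), (7, 0), (7, 1)]
Unfold 2 (reflect across h@4): 12 holes -> [(0, 0), (0, 1), (1, 0), (1, 1), (3, 0), (3, 1), (4, 0), (4, 1), (6, 0), (6, 1), (7, 0), (7, 1)]
Unfold 3 (reflect across v@2): 24 holes -> [(0, 0), (0, 1), (0, 2), (0, 3), (1, 0), (1, 1), (1, 2), (1, 3), (3, 0), (3, 1), (3, 2), (3, 3), (4, 0), (4, 1), (4, 2), (4, 3), (6, 0), (6, 1), (6, 2), (6, 3), (7, 0), (7, 1), (7, 2), (7, 3)]
Unfold 4 (reflect across v@4): 48 holes -> [(0, 0), (0, 1), (0, 2), (0, 3), (0, 4), (0, 5), (0, 6), (0, 7), (1, 0), (1, 1), (1, 2), (1, 3), (1, 4), (1, 5), (1, 6), (1, 7), (3, 0), (3, 1), (3, 2), (3, 3), (3, 4), (3, 5), (3, 6), (3, 7), (4, 0), (4, 1), (4, 2), (4, 3), (4, 4), (4, 5), (4, 6), (4, 7), (6, 0), (6, 1), (6, 2), (6, 3), (6, 4), (6, 5), (6, 6), (6, 7), (7, 0), (7, 1), (7, 2), (7, 3), (7, 4), (7, 5), (7, 6), (7, 7)]
Holes: [(0, 0), (0, 1), (0, 2), (0, 3), (0, 4), (0, 5), (0, 6), (0, 7), (1, 0), (1, 1), (1, 2), (1, 3), (1, 4), (1, 5), (1, 6), (1, 7), (3, 0), (3, 1), (3, 2), (3, 3), (3, 4), (3, 5), (3, 6), (3, 7), (4, 0), (4, 1), (4, 2), (4, 3), (4, 4), (4, 5), (4, 6), (4, 7), (6, 0), (6, 1), (6, 2), (6, 3), (6, 4), (6, 5), (6, 6), (6, 7), (7, 0), (7, 1), (7, 2), (7, 3), (7, 4), (7, 5), (7, 6), (7, 7)]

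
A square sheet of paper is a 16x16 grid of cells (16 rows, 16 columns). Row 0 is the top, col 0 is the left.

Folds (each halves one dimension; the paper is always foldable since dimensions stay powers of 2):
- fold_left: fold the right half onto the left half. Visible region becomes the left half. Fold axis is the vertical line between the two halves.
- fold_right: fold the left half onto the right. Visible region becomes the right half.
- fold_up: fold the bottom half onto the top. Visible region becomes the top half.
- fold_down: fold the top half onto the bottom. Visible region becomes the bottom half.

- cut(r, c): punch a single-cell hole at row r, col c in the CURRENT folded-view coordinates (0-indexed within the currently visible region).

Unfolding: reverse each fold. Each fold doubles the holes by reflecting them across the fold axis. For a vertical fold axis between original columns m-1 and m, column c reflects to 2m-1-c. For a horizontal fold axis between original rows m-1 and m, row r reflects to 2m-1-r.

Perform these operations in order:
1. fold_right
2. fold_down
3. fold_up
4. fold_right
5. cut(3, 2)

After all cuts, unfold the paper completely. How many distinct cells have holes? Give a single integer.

Answer: 16

Derivation:
Op 1 fold_right: fold axis v@8; visible region now rows[0,16) x cols[8,16) = 16x8
Op 2 fold_down: fold axis h@8; visible region now rows[8,16) x cols[8,16) = 8x8
Op 3 fold_up: fold axis h@12; visible region now rows[8,12) x cols[8,16) = 4x8
Op 4 fold_right: fold axis v@12; visible region now rows[8,12) x cols[12,16) = 4x4
Op 5 cut(3, 2): punch at orig (11,14); cuts so far [(11, 14)]; region rows[8,12) x cols[12,16) = 4x4
Unfold 1 (reflect across v@12): 2 holes -> [(11, 9), (11, 14)]
Unfold 2 (reflect across h@12): 4 holes -> [(11, 9), (11, 14), (12, 9), (12, 14)]
Unfold 3 (reflect across h@8): 8 holes -> [(3, 9), (3, 14), (4, 9), (4, 14), (11, 9), (11, 14), (12, 9), (12, 14)]
Unfold 4 (reflect across v@8): 16 holes -> [(3, 1), (3, 6), (3, 9), (3, 14), (4, 1), (4, 6), (4, 9), (4, 14), (11, 1), (11, 6), (11, 9), (11, 14), (12, 1), (12, 6), (12, 9), (12, 14)]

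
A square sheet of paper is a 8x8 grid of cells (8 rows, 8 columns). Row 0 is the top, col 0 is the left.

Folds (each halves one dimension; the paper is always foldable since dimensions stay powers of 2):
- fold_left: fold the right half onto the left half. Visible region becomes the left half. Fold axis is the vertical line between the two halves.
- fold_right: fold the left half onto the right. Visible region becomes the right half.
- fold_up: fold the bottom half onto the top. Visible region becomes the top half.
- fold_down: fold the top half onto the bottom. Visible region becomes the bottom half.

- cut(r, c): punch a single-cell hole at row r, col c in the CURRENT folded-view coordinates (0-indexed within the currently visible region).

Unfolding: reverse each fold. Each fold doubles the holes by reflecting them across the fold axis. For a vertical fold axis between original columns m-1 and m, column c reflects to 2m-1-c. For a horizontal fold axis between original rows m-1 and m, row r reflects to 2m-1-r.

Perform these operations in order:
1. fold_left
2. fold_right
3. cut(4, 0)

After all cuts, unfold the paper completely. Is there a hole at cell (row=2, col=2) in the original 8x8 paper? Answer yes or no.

Answer: no

Derivation:
Op 1 fold_left: fold axis v@4; visible region now rows[0,8) x cols[0,4) = 8x4
Op 2 fold_right: fold axis v@2; visible region now rows[0,8) x cols[2,4) = 8x2
Op 3 cut(4, 0): punch at orig (4,2); cuts so far [(4, 2)]; region rows[0,8) x cols[2,4) = 8x2
Unfold 1 (reflect across v@2): 2 holes -> [(4, 1), (4, 2)]
Unfold 2 (reflect across v@4): 4 holes -> [(4, 1), (4, 2), (4, 5), (4, 6)]
Holes: [(4, 1), (4, 2), (4, 5), (4, 6)]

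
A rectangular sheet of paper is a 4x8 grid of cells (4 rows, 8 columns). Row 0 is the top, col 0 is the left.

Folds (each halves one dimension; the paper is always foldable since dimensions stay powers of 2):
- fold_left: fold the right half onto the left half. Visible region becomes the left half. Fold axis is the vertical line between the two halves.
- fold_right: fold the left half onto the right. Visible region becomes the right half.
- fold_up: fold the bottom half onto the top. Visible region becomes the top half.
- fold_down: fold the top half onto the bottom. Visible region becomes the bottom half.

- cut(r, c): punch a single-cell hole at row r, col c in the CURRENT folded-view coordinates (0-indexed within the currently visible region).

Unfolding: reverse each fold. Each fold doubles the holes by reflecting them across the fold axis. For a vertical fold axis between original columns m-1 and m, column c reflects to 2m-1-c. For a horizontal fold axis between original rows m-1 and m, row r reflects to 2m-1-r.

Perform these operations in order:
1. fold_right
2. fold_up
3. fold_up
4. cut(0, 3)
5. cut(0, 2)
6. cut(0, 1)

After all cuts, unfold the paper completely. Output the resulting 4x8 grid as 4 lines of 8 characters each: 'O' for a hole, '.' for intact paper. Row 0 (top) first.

Answer: OOO..OOO
OOO..OOO
OOO..OOO
OOO..OOO

Derivation:
Op 1 fold_right: fold axis v@4; visible region now rows[0,4) x cols[4,8) = 4x4
Op 2 fold_up: fold axis h@2; visible region now rows[0,2) x cols[4,8) = 2x4
Op 3 fold_up: fold axis h@1; visible region now rows[0,1) x cols[4,8) = 1x4
Op 4 cut(0, 3): punch at orig (0,7); cuts so far [(0, 7)]; region rows[0,1) x cols[4,8) = 1x4
Op 5 cut(0, 2): punch at orig (0,6); cuts so far [(0, 6), (0, 7)]; region rows[0,1) x cols[4,8) = 1x4
Op 6 cut(0, 1): punch at orig (0,5); cuts so far [(0, 5), (0, 6), (0, 7)]; region rows[0,1) x cols[4,8) = 1x4
Unfold 1 (reflect across h@1): 6 holes -> [(0, 5), (0, 6), (0, 7), (1, 5), (1, 6), (1, 7)]
Unfold 2 (reflect across h@2): 12 holes -> [(0, 5), (0, 6), (0, 7), (1, 5), (1, 6), (1, 7), (2, 5), (2, 6), (2, 7), (3, 5), (3, 6), (3, 7)]
Unfold 3 (reflect across v@4): 24 holes -> [(0, 0), (0, 1), (0, 2), (0, 5), (0, 6), (0, 7), (1, 0), (1, 1), (1, 2), (1, 5), (1, 6), (1, 7), (2, 0), (2, 1), (2, 2), (2, 5), (2, 6), (2, 7), (3, 0), (3, 1), (3, 2), (3, 5), (3, 6), (3, 7)]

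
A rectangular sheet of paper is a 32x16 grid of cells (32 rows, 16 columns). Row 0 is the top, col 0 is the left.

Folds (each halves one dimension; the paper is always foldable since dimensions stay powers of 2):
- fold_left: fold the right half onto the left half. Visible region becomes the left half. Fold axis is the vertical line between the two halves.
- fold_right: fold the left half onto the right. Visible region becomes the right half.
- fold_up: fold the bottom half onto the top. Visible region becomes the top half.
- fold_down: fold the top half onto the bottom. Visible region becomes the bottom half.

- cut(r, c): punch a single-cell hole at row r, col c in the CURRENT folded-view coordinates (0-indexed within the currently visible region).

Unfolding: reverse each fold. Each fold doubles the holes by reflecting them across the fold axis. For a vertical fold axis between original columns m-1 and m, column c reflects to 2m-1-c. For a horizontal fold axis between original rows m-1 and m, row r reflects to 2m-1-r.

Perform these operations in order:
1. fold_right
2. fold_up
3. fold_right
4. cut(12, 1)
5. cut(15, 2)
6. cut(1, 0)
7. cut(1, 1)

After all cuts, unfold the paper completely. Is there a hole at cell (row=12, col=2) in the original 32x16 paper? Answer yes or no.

Answer: yes

Derivation:
Op 1 fold_right: fold axis v@8; visible region now rows[0,32) x cols[8,16) = 32x8
Op 2 fold_up: fold axis h@16; visible region now rows[0,16) x cols[8,16) = 16x8
Op 3 fold_right: fold axis v@12; visible region now rows[0,16) x cols[12,16) = 16x4
Op 4 cut(12, 1): punch at orig (12,13); cuts so far [(12, 13)]; region rows[0,16) x cols[12,16) = 16x4
Op 5 cut(15, 2): punch at orig (15,14); cuts so far [(12, 13), (15, 14)]; region rows[0,16) x cols[12,16) = 16x4
Op 6 cut(1, 0): punch at orig (1,12); cuts so far [(1, 12), (12, 13), (15, 14)]; region rows[0,16) x cols[12,16) = 16x4
Op 7 cut(1, 1): punch at orig (1,13); cuts so far [(1, 12), (1, 13), (12, 13), (15, 14)]; region rows[0,16) x cols[12,16) = 16x4
Unfold 1 (reflect across v@12): 8 holes -> [(1, 10), (1, 11), (1, 12), (1, 13), (12, 10), (12, 13), (15, 9), (15, 14)]
Unfold 2 (reflect across h@16): 16 holes -> [(1, 10), (1, 11), (1, 12), (1, 13), (12, 10), (12, 13), (15, 9), (15, 14), (16, 9), (16, 14), (19, 10), (19, 13), (30, 10), (30, 11), (30, 12), (30, 13)]
Unfold 3 (reflect across v@8): 32 holes -> [(1, 2), (1, 3), (1, 4), (1, 5), (1, 10), (1, 11), (1, 12), (1, 13), (12, 2), (12, 5), (12, 10), (12, 13), (15, 1), (15, 6), (15, 9), (15, 14), (16, 1), (16, 6), (16, 9), (16, 14), (19, 2), (19, 5), (19, 10), (19, 13), (30, 2), (30, 3), (30, 4), (30, 5), (30, 10), (30, 11), (30, 12), (30, 13)]
Holes: [(1, 2), (1, 3), (1, 4), (1, 5), (1, 10), (1, 11), (1, 12), (1, 13), (12, 2), (12, 5), (12, 10), (12, 13), (15, 1), (15, 6), (15, 9), (15, 14), (16, 1), (16, 6), (16, 9), (16, 14), (19, 2), (19, 5), (19, 10), (19, 13), (30, 2), (30, 3), (30, 4), (30, 5), (30, 10), (30, 11), (30, 12), (30, 13)]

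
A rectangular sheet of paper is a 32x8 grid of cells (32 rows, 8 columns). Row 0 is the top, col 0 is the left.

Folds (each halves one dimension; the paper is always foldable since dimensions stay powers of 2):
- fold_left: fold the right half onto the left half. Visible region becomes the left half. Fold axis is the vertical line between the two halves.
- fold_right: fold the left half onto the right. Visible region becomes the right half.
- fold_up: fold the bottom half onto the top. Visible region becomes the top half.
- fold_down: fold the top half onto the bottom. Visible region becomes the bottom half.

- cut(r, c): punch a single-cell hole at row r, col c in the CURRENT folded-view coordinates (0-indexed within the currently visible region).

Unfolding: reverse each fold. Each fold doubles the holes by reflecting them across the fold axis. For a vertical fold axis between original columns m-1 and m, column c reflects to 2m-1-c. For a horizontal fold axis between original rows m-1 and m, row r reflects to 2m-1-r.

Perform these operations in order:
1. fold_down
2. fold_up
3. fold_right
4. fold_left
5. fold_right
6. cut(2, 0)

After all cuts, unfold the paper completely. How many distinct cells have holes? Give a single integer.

Op 1 fold_down: fold axis h@16; visible region now rows[16,32) x cols[0,8) = 16x8
Op 2 fold_up: fold axis h@24; visible region now rows[16,24) x cols[0,8) = 8x8
Op 3 fold_right: fold axis v@4; visible region now rows[16,24) x cols[4,8) = 8x4
Op 4 fold_left: fold axis v@6; visible region now rows[16,24) x cols[4,6) = 8x2
Op 5 fold_right: fold axis v@5; visible region now rows[16,24) x cols[5,6) = 8x1
Op 6 cut(2, 0): punch at orig (18,5); cuts so far [(18, 5)]; region rows[16,24) x cols[5,6) = 8x1
Unfold 1 (reflect across v@5): 2 holes -> [(18, 4), (18, 5)]
Unfold 2 (reflect across v@6): 4 holes -> [(18, 4), (18, 5), (18, 6), (18, 7)]
Unfold 3 (reflect across v@4): 8 holes -> [(18, 0), (18, 1), (18, 2), (18, 3), (18, 4), (18, 5), (18, 6), (18, 7)]
Unfold 4 (reflect across h@24): 16 holes -> [(18, 0), (18, 1), (18, 2), (18, 3), (18, 4), (18, 5), (18, 6), (18, 7), (29, 0), (29, 1), (29, 2), (29, 3), (29, 4), (29, 5), (29, 6), (29, 7)]
Unfold 5 (reflect across h@16): 32 holes -> [(2, 0), (2, 1), (2, 2), (2, 3), (2, 4), (2, 5), (2, 6), (2, 7), (13, 0), (13, 1), (13, 2), (13, 3), (13, 4), (13, 5), (13, 6), (13, 7), (18, 0), (18, 1), (18, 2), (18, 3), (18, 4), (18, 5), (18, 6), (18, 7), (29, 0), (29, 1), (29, 2), (29, 3), (29, 4), (29, 5), (29, 6), (29, 7)]

Answer: 32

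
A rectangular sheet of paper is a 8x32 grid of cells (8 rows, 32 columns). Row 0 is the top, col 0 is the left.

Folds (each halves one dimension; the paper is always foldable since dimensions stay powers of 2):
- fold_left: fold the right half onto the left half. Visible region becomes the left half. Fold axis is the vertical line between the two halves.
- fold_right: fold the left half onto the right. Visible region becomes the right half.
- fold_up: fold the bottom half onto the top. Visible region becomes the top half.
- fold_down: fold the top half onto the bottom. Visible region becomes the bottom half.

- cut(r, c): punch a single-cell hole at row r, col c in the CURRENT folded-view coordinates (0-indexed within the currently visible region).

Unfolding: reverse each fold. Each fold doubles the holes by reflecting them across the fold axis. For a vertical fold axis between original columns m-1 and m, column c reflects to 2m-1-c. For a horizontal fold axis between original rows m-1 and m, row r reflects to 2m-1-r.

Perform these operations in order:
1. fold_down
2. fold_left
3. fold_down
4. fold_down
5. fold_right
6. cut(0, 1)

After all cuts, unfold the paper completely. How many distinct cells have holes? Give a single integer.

Op 1 fold_down: fold axis h@4; visible region now rows[4,8) x cols[0,32) = 4x32
Op 2 fold_left: fold axis v@16; visible region now rows[4,8) x cols[0,16) = 4x16
Op 3 fold_down: fold axis h@6; visible region now rows[6,8) x cols[0,16) = 2x16
Op 4 fold_down: fold axis h@7; visible region now rows[7,8) x cols[0,16) = 1x16
Op 5 fold_right: fold axis v@8; visible region now rows[7,8) x cols[8,16) = 1x8
Op 6 cut(0, 1): punch at orig (7,9); cuts so far [(7, 9)]; region rows[7,8) x cols[8,16) = 1x8
Unfold 1 (reflect across v@8): 2 holes -> [(7, 6), (7, 9)]
Unfold 2 (reflect across h@7): 4 holes -> [(6, 6), (6, 9), (7, 6), (7, 9)]
Unfold 3 (reflect across h@6): 8 holes -> [(4, 6), (4, 9), (5, 6), (5, 9), (6, 6), (6, 9), (7, 6), (7, 9)]
Unfold 4 (reflect across v@16): 16 holes -> [(4, 6), (4, 9), (4, 22), (4, 25), (5, 6), (5, 9), (5, 22), (5, 25), (6, 6), (6, 9), (6, 22), (6, 25), (7, 6), (7, 9), (7, 22), (7, 25)]
Unfold 5 (reflect across h@4): 32 holes -> [(0, 6), (0, 9), (0, 22), (0, 25), (1, 6), (1, 9), (1, 22), (1, 25), (2, 6), (2, 9), (2, 22), (2, 25), (3, 6), (3, 9), (3, 22), (3, 25), (4, 6), (4, 9), (4, 22), (4, 25), (5, 6), (5, 9), (5, 22), (5, 25), (6, 6), (6, 9), (6, 22), (6, 25), (7, 6), (7, 9), (7, 22), (7, 25)]

Answer: 32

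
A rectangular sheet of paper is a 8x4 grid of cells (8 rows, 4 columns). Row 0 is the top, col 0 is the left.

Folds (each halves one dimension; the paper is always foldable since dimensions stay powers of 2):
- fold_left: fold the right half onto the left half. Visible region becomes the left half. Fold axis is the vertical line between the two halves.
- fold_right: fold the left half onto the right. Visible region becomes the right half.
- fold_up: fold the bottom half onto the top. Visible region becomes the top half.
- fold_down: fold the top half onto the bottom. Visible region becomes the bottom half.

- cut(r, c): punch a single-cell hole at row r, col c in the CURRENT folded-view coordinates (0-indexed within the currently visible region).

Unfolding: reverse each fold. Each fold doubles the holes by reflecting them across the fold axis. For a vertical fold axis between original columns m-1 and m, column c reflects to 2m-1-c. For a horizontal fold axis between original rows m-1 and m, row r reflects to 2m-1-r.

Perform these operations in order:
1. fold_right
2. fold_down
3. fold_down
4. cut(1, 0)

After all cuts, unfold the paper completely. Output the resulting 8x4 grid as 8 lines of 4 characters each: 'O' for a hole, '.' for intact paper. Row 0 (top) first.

Answer: .OO.
....
....
.OO.
.OO.
....
....
.OO.

Derivation:
Op 1 fold_right: fold axis v@2; visible region now rows[0,8) x cols[2,4) = 8x2
Op 2 fold_down: fold axis h@4; visible region now rows[4,8) x cols[2,4) = 4x2
Op 3 fold_down: fold axis h@6; visible region now rows[6,8) x cols[2,4) = 2x2
Op 4 cut(1, 0): punch at orig (7,2); cuts so far [(7, 2)]; region rows[6,8) x cols[2,4) = 2x2
Unfold 1 (reflect across h@6): 2 holes -> [(4, 2), (7, 2)]
Unfold 2 (reflect across h@4): 4 holes -> [(0, 2), (3, 2), (4, 2), (7, 2)]
Unfold 3 (reflect across v@2): 8 holes -> [(0, 1), (0, 2), (3, 1), (3, 2), (4, 1), (4, 2), (7, 1), (7, 2)]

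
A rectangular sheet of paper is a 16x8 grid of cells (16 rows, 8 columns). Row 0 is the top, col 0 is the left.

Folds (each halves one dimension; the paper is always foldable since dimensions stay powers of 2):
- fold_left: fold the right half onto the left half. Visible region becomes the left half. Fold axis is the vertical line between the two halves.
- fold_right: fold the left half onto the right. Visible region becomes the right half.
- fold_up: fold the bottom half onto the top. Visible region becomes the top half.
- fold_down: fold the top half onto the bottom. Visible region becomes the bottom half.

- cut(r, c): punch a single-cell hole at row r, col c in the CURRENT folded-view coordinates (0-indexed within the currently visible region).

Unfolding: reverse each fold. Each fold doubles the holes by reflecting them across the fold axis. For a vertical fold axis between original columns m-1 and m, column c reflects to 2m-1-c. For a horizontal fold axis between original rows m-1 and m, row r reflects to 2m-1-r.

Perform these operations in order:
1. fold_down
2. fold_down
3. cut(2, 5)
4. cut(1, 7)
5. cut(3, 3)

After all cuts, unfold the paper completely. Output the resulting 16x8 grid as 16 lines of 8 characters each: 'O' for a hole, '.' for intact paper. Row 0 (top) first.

Answer: ...O....
.....O..
.......O
........
........
.......O
.....O..
...O....
...O....
.....O..
.......O
........
........
.......O
.....O..
...O....

Derivation:
Op 1 fold_down: fold axis h@8; visible region now rows[8,16) x cols[0,8) = 8x8
Op 2 fold_down: fold axis h@12; visible region now rows[12,16) x cols[0,8) = 4x8
Op 3 cut(2, 5): punch at orig (14,5); cuts so far [(14, 5)]; region rows[12,16) x cols[0,8) = 4x8
Op 4 cut(1, 7): punch at orig (13,7); cuts so far [(13, 7), (14, 5)]; region rows[12,16) x cols[0,8) = 4x8
Op 5 cut(3, 3): punch at orig (15,3); cuts so far [(13, 7), (14, 5), (15, 3)]; region rows[12,16) x cols[0,8) = 4x8
Unfold 1 (reflect across h@12): 6 holes -> [(8, 3), (9, 5), (10, 7), (13, 7), (14, 5), (15, 3)]
Unfold 2 (reflect across h@8): 12 holes -> [(0, 3), (1, 5), (2, 7), (5, 7), (6, 5), (7, 3), (8, 3), (9, 5), (10, 7), (13, 7), (14, 5), (15, 3)]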